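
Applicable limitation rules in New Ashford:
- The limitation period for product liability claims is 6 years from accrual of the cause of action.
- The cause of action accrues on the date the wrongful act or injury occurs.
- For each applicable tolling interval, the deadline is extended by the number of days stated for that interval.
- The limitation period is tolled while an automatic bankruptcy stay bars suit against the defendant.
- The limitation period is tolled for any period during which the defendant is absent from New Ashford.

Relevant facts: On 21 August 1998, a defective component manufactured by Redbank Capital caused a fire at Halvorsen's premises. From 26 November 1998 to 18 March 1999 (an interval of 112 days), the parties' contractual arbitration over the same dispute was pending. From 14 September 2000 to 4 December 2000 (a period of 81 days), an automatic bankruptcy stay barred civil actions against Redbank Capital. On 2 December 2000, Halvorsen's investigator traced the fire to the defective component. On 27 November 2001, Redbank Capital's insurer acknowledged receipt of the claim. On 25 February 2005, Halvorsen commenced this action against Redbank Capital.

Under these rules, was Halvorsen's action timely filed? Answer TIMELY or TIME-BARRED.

The claim accrued on 21 August 1998, when the wrongful act occurred; under the stated occurrence rule the 2 December 2000 discovery does not delay accrual.
6 years from 21 August 1998 is 21 August 2004.
Because the automatic bankruptcy stay ran from 14 September 2000 to 4 December 2000, the deadline is extended by 81 days to 10 November 2004.
No stated provision tolls the period for a pending arbitration, so the interval from 26 November 1998 to 18 March 1999 has no effect on the deadline.
None of the other events listed affects the running of the period under the stated rules.
The 25 February 2005 filing falls after the 10 November 2004 deadline; the claim is time-barred.

TIME-BARRED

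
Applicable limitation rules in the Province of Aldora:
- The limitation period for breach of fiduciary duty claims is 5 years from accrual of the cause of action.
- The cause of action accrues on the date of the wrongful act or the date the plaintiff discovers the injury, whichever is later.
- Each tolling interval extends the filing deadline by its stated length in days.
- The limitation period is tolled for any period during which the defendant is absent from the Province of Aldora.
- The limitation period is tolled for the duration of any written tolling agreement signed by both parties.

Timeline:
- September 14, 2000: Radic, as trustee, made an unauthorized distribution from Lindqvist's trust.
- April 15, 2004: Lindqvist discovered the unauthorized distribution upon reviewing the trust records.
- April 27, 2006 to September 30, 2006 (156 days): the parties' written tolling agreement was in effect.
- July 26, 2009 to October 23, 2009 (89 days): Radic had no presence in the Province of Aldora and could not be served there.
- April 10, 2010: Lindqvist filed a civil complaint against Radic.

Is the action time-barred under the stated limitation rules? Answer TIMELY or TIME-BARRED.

The claim accrued on April 15, 2004 — the later of the September 14, 2000 act and the April 15, 2004 discovery.
5 years from April 15, 2004 is April 15, 2009.
Because the written tolling agreement ran from April 27, 2006 to September 30, 2006, the deadline is extended by 156 days to September 18, 2009.
The defendant's absence from the jurisdiction from July 26, 2009 to October 23, 2009 tolled the period for 89 days, extending the deadline to December 16, 2009.
Filing on April 10, 2010 missed the December 16, 2009 deadline — the action is time-barred.

TIME-BARRED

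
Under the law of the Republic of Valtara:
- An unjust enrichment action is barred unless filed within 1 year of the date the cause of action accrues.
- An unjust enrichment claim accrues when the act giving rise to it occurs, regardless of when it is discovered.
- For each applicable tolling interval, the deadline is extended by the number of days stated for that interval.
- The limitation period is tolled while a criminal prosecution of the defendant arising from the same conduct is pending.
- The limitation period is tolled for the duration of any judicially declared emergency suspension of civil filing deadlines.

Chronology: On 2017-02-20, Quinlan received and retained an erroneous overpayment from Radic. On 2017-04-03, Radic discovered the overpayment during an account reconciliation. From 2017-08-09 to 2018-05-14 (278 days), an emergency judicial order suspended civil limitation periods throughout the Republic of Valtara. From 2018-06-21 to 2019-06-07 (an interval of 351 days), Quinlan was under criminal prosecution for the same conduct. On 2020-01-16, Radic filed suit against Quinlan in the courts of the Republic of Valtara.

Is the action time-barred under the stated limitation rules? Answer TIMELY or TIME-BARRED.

Accrual is governed by the date of the act, so the period began to run on 2017-02-20; the later discovery on 2017-04-03 is irrelevant under the stated rule.
1 year from 2017-02-20 is 2018-02-20.
The emergency suspension of filing deadlines from 2017-08-09 to 2018-05-14 tolled the period for 278 days, extending the deadline to 2018-11-25.
The period was tolled for 351 days by the pending criminal prosecution (2018-06-21 to 2019-06-07), pushing the deadline to 2019-11-11.
Filing on 2020-01-16 missed the 2019-11-11 deadline — the action is time-barred.

TIME-BARRED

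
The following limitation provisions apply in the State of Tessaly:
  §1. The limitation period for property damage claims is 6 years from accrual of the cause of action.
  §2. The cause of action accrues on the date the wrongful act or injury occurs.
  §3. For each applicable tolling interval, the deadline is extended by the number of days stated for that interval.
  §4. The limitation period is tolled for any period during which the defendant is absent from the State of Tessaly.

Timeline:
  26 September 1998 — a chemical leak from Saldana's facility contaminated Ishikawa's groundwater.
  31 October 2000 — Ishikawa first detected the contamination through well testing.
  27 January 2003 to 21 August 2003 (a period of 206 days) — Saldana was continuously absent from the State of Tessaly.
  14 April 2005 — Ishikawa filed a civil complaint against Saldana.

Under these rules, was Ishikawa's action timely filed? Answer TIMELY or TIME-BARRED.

The claim accrued on 26 September 1998, when the wrongful act occurred; under the stated occurrence rule the 31 October 2000 discovery does not delay accrual.
Adding the 6 years base period to 26 September 1998 gives a deadline of 26 September 2004, before any tolling.
Because the defendant's absence from the jurisdiction ran from 27 January 2003 to 21 August 2003, the deadline is extended by 206 days to 20 April 2005.
Ishikawa filed on 14 April 2005, before the 20 April 2005 deadline, so the action is timely.

TIMELY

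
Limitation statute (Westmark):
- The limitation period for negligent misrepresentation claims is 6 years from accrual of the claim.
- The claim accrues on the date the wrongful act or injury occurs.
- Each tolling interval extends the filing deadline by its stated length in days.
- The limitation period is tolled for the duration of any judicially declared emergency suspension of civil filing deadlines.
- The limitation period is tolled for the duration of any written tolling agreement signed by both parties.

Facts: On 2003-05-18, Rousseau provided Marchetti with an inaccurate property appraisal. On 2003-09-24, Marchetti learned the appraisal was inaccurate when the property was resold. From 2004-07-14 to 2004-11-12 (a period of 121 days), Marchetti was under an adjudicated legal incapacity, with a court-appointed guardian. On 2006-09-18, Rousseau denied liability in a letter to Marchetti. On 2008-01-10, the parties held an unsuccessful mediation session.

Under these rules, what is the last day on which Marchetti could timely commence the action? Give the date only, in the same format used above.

Accrual is governed by the date of the act, so the period began to run on 2003-05-18; the later discovery on 2003-09-24 is irrelevant under the stated rule.
Adding the 6 years base period to 2003-05-18 gives a deadline of 2009-05-18, before any tolling.
No stated provision tolls the period for the plaintiff's incapacity, so the interval from 2004-07-14 to 2004-11-12 has no effect on the deadline.
Nothing else in the chronology tolls or restarts the period.

2009-05-18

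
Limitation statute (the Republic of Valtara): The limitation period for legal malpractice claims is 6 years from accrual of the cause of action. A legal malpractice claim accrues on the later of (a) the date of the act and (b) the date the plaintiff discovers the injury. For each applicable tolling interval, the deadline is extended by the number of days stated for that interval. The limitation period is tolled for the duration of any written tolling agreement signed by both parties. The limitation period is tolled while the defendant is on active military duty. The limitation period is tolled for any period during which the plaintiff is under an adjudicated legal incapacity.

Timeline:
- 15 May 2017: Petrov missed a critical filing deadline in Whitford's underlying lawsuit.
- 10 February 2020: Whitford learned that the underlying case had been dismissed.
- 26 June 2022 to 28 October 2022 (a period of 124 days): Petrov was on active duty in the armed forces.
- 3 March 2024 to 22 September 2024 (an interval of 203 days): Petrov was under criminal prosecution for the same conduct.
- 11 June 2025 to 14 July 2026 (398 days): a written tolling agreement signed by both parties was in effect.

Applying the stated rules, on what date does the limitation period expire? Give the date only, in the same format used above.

17 July 2027

Taking the later of the act (15 May 2017) and discovery (10 February 2020), the claim accrued on 10 February 2020.
Adding the 6 years base period to 10 February 2020 gives a deadline of 10 February 2026, before any tolling.
Because the defendant's active military service ran from 26 June 2022 to 28 October 2022, the deadline is extended by 124 days to 14 June 2026.
The period was tolled for 398 days by the written tolling agreement (11 June 2025 to 14 July 2026), pushing the deadline to 17 July 2027.
No stated provision tolls the period for a criminal prosecution, so the interval from 3 March 2024 to 22 September 2024 has no effect on the deadline.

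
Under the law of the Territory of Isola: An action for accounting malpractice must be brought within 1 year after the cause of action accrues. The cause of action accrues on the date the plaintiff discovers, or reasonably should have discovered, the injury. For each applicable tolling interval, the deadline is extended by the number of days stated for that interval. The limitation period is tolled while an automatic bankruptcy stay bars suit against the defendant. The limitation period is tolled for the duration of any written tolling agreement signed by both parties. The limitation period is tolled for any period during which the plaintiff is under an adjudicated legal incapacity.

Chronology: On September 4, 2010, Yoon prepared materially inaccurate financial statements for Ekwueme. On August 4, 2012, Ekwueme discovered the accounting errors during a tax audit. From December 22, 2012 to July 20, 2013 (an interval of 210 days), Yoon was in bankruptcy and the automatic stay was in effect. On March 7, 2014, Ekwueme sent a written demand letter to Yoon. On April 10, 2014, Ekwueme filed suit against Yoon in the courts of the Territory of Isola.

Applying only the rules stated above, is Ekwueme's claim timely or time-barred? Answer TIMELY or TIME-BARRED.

TIME-BARRED

Accrual is tied to discovery, so the period began on August 4, 2012 rather than on September 4, 2010 when the act occurred.
1 year from August 4, 2012 is August 4, 2013.
The period was tolled for 210 days by the automatic bankruptcy stay (December 22, 2012 to July 20, 2013), pushing the deadline to March 2, 2014.
The other events in the timeline have no effect on the limitation period under the stated rules.
Filing on April 10, 2014 missed the March 2, 2014 deadline — the action is time-barred.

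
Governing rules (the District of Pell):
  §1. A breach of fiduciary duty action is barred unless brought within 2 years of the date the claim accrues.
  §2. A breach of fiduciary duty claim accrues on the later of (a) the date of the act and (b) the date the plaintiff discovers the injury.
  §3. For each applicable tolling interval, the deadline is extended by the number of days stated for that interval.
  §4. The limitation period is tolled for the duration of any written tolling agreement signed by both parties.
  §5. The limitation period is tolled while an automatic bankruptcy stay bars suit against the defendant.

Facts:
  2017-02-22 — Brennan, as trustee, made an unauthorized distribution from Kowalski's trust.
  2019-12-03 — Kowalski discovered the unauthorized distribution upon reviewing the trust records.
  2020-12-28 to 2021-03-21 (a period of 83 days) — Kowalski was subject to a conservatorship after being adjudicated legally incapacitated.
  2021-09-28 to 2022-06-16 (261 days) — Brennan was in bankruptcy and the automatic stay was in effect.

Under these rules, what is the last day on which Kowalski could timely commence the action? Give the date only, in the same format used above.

2022-08-21

Because discovery on 2019-12-03 post-dates the 2017-02-22 act, accrual under the later-of rule falls on 2019-12-03.
Adding the 2 years base period to 2019-12-03 gives a deadline of 2021-12-03, before any tolling.
The automatic bankruptcy stay from 2021-09-28 to 2022-06-16 tolled the period for 261 days, extending the deadline to 2022-08-21.
No stated provision tolls the period for the plaintiff's incapacity, so the interval from 2020-12-28 to 2021-03-21 has no effect on the deadline.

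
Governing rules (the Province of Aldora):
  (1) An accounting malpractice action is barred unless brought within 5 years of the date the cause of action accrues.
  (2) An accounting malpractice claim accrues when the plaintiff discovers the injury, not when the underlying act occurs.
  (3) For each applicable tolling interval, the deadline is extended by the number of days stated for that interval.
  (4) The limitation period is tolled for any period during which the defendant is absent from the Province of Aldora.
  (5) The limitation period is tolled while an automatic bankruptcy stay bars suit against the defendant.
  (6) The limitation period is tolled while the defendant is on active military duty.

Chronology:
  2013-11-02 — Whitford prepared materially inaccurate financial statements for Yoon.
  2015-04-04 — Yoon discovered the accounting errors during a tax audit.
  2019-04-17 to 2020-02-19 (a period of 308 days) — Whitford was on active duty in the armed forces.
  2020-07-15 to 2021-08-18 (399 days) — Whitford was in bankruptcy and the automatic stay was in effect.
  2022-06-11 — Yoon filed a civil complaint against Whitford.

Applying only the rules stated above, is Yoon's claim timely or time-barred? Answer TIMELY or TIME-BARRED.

TIME-BARRED

The claim did not accrue until Yoon discovered the injury on 2015-04-04; the 2013-11-02 act date does not start the clock under the stated rule.
The untolled deadline — 5 years after 2015-04-04 — is 2020-04-04.
Because the defendant's active military service ran from 2019-04-17 to 2020-02-19, the deadline is extended by 308 days to 2021-02-06.
The automatic bankruptcy stay from 2020-07-15 to 2021-08-18 tolled the period for 399 days, extending the deadline to 2022-03-12.
Filing on 2022-06-11 missed the 2022-03-12 deadline — the action is time-barred.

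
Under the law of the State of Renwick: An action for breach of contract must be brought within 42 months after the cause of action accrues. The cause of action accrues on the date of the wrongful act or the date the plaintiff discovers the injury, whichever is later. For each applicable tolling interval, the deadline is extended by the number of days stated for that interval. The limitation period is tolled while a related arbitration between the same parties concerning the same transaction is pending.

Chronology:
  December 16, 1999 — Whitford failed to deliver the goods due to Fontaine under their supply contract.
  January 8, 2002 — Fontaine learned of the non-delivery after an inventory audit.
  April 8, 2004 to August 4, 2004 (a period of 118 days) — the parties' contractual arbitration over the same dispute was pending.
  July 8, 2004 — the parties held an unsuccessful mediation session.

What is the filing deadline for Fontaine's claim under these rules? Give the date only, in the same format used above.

The claim accrued on January 8, 2002 — the later of the December 16, 1999 act and the January 8, 2002 discovery.
42 months from January 8, 2002 is July 8, 2005.
The period was tolled for 118 days by the pending related arbitration (April 8, 2004 to August 4, 2004), pushing the deadline to November 3, 2005.
Nothing else in the chronology tolls or restarts the period.

November 3, 2005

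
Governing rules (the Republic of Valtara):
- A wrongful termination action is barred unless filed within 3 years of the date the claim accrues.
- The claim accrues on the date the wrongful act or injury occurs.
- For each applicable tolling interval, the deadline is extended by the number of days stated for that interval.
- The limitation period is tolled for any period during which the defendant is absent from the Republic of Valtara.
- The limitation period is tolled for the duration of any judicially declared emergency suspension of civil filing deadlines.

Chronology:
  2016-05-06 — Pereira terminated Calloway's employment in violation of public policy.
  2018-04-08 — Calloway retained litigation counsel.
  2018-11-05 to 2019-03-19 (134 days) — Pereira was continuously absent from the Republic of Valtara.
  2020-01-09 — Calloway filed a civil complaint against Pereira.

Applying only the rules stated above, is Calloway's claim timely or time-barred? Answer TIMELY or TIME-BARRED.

The limitation period began to run on 2016-05-06.
The untolled deadline — 3 years after 2016-05-06 — is 2019-05-06.
The period was tolled for 134 days by the defendant's absence from the jurisdiction (2018-11-05 to 2019-03-19), pushing the deadline to 2019-09-17.
Nothing else in the chronology tolls or restarts the period.
Calloway filed on 2020-01-09, after the 2019-09-17 deadline, so the action is time-barred.

TIME-BARRED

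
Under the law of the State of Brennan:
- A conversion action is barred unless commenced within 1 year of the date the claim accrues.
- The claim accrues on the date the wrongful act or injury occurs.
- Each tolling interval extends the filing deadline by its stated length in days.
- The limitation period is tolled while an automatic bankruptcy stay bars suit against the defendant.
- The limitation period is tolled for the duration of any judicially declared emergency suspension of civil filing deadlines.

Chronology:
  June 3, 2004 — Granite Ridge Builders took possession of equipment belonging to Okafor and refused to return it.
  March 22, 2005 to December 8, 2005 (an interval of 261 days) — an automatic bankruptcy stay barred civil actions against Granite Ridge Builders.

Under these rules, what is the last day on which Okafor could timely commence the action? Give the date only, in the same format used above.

February 19, 2006

The limitation period began to run on June 3, 2004.
Adding the 1 year base period to June 3, 2004 gives a deadline of June 3, 2005, before any tolling.
Because the automatic bankruptcy stay ran from March 22, 2005 to December 8, 2005, the deadline is extended by 261 days to February 19, 2006.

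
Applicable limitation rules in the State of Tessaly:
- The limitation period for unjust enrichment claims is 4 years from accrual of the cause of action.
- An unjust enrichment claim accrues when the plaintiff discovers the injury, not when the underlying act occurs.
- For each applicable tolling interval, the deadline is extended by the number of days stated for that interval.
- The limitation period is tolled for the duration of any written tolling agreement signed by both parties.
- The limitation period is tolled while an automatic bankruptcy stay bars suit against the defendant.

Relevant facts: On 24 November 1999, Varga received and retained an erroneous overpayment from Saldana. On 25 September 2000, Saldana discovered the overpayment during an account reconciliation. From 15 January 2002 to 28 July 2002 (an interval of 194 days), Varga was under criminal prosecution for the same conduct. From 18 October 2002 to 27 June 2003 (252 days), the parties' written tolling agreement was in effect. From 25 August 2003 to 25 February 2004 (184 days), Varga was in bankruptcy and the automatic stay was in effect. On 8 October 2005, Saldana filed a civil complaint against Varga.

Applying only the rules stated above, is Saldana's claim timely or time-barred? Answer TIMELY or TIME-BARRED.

TIMELY

Under the discovery rule, the claim accrued on 25 September 2000, when Saldana discovered the injury — not on the 24 November 1999 date of the underlying act.
The untolled deadline — 4 years after 25 September 2000 — is 25 September 2004.
The period was tolled for 252 days by the written tolling agreement (18 October 2002 to 27 June 2003), pushing the deadline to 4 June 2005.
Because the automatic bankruptcy stay ran from 25 August 2003 to 25 February 2004, the deadline is extended by 184 days to 5 December 2005.
Although a criminal prosecution ran from 15 January 2002 to 28 July 2002, the stated rules do not make that a tolling event, so it is disregarded.
Filing on 8 October 2005 beat the 5 December 2005 deadline — the action is timely.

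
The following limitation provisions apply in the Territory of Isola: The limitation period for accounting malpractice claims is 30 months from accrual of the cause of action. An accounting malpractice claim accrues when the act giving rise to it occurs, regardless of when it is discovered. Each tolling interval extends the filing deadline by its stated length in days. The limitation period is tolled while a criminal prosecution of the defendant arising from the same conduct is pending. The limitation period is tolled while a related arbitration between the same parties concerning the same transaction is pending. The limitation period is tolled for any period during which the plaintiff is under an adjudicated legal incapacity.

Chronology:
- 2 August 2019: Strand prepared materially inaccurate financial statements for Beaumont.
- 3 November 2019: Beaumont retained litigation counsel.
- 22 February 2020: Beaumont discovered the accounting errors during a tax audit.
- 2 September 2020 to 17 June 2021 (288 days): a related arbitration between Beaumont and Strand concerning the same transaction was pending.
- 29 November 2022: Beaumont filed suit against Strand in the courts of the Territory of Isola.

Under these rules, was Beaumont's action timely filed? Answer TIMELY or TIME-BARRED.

The claim accrued on 2 August 2019, when the wrongful act occurred; under the stated occurrence rule the 22 February 2020 discovery does not delay accrual.
Adding the 30 months base period to 2 August 2019 gives a deadline of 2 February 2022, before any tolling.
The period was tolled for 288 days by the pending related arbitration (2 September 2020 to 17 June 2021), pushing the deadline to 17 November 2022.
The other events in the timeline have no effect on the limitation period under the stated rules.
Beaumont filed on 29 November 2022, after the 17 November 2022 deadline, so the action is time-barred.

TIME-BARRED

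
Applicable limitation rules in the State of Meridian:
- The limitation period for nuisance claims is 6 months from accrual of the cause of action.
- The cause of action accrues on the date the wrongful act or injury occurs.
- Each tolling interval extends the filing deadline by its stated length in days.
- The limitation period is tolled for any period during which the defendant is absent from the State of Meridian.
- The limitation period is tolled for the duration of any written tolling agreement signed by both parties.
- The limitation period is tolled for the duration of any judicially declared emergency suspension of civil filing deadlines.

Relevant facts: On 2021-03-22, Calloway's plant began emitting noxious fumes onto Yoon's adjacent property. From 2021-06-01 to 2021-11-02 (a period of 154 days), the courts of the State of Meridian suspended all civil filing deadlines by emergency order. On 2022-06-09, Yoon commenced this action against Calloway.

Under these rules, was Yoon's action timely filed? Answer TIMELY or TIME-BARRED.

TIME-BARRED

The limitation period began to run on 2021-03-22.
Adding the 6 months base period to 2021-03-22 gives a deadline of 2021-09-22, before any tolling.
Because the emergency suspension of filing deadlines ran from 2021-06-01 to 2021-11-02, the deadline is extended by 154 days to 2022-02-23.
Yoon filed on 2022-06-09, after the 2022-02-23 deadline, so the action is time-barred.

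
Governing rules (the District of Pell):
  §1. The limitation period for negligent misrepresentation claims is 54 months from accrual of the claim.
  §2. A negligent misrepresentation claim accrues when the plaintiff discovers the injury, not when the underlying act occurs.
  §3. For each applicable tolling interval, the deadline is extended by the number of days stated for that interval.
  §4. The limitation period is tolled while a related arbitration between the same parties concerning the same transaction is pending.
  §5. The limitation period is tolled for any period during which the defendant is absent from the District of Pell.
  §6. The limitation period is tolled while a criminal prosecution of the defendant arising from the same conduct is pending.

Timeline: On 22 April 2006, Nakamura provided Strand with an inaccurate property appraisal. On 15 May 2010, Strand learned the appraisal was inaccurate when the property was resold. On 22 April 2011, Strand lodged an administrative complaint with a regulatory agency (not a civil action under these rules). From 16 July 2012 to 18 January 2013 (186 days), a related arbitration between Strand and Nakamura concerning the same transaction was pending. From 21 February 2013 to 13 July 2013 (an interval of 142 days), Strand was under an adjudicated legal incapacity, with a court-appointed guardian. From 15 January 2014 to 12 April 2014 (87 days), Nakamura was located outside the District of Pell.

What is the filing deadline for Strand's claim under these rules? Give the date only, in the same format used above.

Accrual is tied to discovery, so the period began on 15 May 2010 rather than on 22 April 2006 when the act occurred.
The untolled deadline — 54 months after 15 May 2010 — is 15 November 2014.
The pending related arbitration from 16 July 2012 to 18 January 2013 tolled the period for 186 days, extending the deadline to 20 May 2015.
Because the defendant's absence from the jurisdiction ran from 15 January 2014 to 12 April 2014, the deadline is extended by 87 days to 15 August 2015.
No stated provision tolls the period for the plaintiff's incapacity, so the interval from 21 February 2013 to 13 July 2013 has no effect on the deadline.
The other events in the timeline have no effect on the limitation period under the stated rules.

15 August 2015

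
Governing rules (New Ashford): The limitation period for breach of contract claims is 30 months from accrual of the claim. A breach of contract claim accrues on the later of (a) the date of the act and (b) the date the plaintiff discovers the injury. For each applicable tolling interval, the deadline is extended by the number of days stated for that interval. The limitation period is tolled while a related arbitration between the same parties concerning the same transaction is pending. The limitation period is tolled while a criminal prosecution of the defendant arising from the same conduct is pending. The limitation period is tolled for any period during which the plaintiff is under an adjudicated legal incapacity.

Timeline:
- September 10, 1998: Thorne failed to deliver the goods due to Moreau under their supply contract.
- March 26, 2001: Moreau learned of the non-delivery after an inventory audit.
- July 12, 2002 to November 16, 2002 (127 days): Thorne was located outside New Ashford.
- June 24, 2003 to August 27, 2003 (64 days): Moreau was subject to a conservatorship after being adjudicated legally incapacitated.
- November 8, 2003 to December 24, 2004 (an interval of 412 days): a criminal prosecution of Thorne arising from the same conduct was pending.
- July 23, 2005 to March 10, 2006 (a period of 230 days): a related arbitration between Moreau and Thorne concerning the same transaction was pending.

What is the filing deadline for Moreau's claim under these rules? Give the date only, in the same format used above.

January 14, 2005

The claim accrued on March 26, 2001 — the later of the September 10, 1998 act and the March 26, 2001 discovery.
30 months from March 26, 2001 is September 26, 2003.
The plaintiff's legal incapacity from June 24, 2003 to August 27, 2003 tolled the period for 64 days, extending the deadline to November 29, 2003.
The period was tolled for 412 days by the pending criminal prosecution (November 8, 2003 to December 24, 2004), pushing the deadline to January 14, 2005.
The pending related arbitration from July 23, 2005 to March 10, 2006 began after the period had already run on January 14, 2005, so it has no tolling effect.
No stated provision tolls the period for the defendant's absence, so the interval from July 12, 2002 to November 16, 2002 has no effect on the deadline.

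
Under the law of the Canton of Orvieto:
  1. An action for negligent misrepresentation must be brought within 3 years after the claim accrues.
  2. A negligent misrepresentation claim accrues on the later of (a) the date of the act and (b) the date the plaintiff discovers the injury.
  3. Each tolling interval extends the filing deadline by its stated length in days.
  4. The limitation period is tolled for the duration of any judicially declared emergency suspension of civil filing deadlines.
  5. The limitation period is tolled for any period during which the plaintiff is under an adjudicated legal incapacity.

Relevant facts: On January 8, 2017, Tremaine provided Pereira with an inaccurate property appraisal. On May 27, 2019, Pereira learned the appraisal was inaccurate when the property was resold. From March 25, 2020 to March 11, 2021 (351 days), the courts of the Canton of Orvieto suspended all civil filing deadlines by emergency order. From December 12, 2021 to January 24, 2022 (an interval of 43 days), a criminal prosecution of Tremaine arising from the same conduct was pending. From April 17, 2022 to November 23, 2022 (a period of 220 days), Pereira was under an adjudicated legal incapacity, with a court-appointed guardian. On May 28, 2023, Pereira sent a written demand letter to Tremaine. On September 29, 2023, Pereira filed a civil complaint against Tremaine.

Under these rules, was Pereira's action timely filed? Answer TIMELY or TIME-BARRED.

TIMELY

The claim accrued on May 27, 2019 — the later of the January 8, 2017 act and the May 27, 2019 discovery.
The untolled deadline — 3 years after May 27, 2019 — is May 27, 2022.
The period was tolled for 351 days by the emergency suspension of filing deadlines (March 25, 2020 to March 11, 2021), pushing the deadline to May 13, 2023.
The plaintiff's legal incapacity from April 17, 2022 to November 23, 2022 tolled the period for 220 days, extending the deadline to December 19, 2023.
Although a criminal prosecution ran from December 12, 2021 to January 24, 2022, the stated rules do not make that a tolling event, so it is disregarded.
None of the other events listed affects the running of the period under the stated rules.
The September 29, 2023 filing precedes the December 19, 2023 deadline; the claim is timely.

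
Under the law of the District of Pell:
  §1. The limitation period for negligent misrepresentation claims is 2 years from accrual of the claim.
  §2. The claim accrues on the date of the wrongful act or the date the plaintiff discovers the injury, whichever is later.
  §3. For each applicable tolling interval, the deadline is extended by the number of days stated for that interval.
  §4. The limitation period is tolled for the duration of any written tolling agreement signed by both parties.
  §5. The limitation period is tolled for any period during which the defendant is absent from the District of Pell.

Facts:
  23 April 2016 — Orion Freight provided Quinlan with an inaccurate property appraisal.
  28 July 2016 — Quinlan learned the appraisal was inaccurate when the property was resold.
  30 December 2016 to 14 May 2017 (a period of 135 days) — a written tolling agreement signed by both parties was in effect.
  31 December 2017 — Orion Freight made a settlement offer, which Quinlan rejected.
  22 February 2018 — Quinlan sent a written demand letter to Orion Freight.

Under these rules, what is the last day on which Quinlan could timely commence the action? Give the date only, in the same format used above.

Because discovery on 28 July 2016 post-dates the 23 April 2016 act, accrual under the later-of rule falls on 28 July 2016.
The untolled deadline — 2 years after 28 July 2016 — is 28 July 2018.
The written tolling agreement from 30 December 2016 to 14 May 2017 tolled the period for 135 days, extending the deadline to 10 December 2018.
The other events in the timeline have no effect on the limitation period under the stated rules.

10 December 2018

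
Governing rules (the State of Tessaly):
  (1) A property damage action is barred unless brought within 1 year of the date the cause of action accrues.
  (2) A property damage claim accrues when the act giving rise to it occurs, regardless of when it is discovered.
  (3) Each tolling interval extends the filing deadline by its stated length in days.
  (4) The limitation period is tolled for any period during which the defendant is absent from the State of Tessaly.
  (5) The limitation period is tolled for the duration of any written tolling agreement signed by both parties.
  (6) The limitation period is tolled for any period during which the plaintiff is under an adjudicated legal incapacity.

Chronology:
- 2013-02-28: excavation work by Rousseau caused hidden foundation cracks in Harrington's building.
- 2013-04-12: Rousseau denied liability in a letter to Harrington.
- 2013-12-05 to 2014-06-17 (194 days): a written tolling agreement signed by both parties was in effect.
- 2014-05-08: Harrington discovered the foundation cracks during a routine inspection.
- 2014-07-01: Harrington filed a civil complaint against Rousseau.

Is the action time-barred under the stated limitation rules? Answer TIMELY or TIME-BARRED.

The claim accrued on 2013-02-28, when the wrongful act occurred; under the stated occurrence rule the 2014-05-08 discovery does not delay accrual.
1 year from 2013-02-28 is 2014-02-28.
Because the written tolling agreement ran from 2013-12-05 to 2014-06-17, the deadline is extended by 194 days to 2014-09-10.
None of the other events listed affects the running of the period under the stated rules.
Filing on 2014-07-01 beat the 2014-09-10 deadline — the action is timely.

TIMELY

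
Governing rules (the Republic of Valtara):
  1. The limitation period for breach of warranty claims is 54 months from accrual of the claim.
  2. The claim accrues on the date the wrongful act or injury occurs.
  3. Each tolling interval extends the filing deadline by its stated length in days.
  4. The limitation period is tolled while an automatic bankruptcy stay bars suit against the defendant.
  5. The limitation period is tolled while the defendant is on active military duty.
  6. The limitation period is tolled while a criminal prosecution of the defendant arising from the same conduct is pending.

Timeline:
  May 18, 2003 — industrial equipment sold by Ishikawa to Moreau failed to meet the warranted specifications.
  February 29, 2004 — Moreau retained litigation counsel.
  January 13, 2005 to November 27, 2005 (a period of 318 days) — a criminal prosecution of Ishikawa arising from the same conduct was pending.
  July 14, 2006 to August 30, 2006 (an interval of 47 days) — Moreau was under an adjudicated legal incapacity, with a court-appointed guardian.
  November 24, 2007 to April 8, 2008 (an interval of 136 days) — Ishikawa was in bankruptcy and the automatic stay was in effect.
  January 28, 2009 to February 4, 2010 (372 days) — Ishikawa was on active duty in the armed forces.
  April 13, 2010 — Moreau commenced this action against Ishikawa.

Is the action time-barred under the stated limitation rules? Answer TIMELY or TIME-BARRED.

TIME-BARRED

The claim accrued on May 18, 2003, when the wrongful act occurred.
The untolled deadline — 54 months after May 18, 2003 — is November 18, 2007.
The pending criminal prosecution from January 13, 2005 to November 27, 2005 tolled the period for 318 days, extending the deadline to October 1, 2008.
The period was tolled for 136 days by the automatic bankruptcy stay (November 24, 2007 to April 8, 2008), pushing the deadline to February 14, 2009.
Because the defendant's active military service ran from January 28, 2009 to February 4, 2010, the deadline is extended by 372 days to February 21, 2010.
No stated provision tolls the period for the plaintiff's incapacity, so the interval from July 14, 2006 to August 30, 2006 has no effect on the deadline.
None of the other events listed affects the running of the period under the stated rules.
Moreau filed on April 13, 2010, after the February 21, 2010 deadline, so the action is time-barred.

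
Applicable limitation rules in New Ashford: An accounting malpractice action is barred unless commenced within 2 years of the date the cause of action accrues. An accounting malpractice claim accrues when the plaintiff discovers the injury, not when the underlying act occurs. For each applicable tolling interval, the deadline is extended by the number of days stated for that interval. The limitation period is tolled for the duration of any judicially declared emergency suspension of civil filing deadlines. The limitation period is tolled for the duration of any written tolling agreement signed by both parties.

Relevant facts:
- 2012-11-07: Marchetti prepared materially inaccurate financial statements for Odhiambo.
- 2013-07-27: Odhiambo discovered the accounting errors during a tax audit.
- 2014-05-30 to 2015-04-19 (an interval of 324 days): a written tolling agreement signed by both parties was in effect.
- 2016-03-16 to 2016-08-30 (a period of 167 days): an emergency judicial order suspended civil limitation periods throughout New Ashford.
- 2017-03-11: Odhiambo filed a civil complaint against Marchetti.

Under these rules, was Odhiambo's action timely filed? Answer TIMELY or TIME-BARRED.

The claim did not accrue until Odhiambo discovered the injury on 2013-07-27; the 2012-11-07 act date does not start the clock under the stated rule.
2 years from 2013-07-27 is 2015-07-27.
The period was tolled for 324 days by the written tolling agreement (2014-05-30 to 2015-04-19), pushing the deadline to 2016-06-15.
The period was tolled for 167 days by the emergency suspension of filing deadlines (2016-03-16 to 2016-08-30), pushing the deadline to 2016-11-29.
The 2017-03-11 filing falls after the 2016-11-29 deadline; the claim is time-barred.

TIME-BARRED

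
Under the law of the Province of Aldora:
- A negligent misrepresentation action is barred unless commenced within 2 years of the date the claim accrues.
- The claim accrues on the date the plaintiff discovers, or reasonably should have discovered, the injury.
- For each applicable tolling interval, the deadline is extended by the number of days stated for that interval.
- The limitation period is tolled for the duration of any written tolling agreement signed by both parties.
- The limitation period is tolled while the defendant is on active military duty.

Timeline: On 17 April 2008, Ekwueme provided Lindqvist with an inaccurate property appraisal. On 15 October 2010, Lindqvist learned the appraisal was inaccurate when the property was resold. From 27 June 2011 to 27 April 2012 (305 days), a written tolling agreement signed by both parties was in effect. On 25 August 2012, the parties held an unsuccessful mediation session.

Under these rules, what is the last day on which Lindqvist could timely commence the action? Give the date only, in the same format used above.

16 August 2013

The claim did not accrue until Lindqvist discovered the injury on 15 October 2010; the 17 April 2008 act date does not start the clock under the stated rule.
Adding the 2 years base period to 15 October 2010 gives a deadline of 15 October 2012, before any tolling.
Because the written tolling agreement ran from 27 June 2011 to 27 April 2012, the deadline is extended by 305 days to 16 August 2013.
The other events in the timeline have no effect on the limitation period under the stated rules.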